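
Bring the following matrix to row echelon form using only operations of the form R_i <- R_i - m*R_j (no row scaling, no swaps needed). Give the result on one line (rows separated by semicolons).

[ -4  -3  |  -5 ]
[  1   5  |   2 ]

REF = [-4 -3 -5; 0 17/4 3/4]

Forward elimination:
R2 <- R2 - (-1/4)*R1:  [    0  17/4   3/4 ]
Row echelon form:
[ -4    -3  |   -5 ]
[  0  17/4  |  3/4 ]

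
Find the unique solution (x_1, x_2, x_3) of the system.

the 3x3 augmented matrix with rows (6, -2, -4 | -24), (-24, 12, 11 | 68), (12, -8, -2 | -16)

(-2, -2, 4)

Forward elimination on [A|b]:
R2 <- R2 - (-4)*R1:  [   0    4   -5  -28 ]
R3 <- R3 - (2)*R1:  [  0  -4   6  32 ]
R3 <- R3 - (-1)*R2:  [ 0  0  1  4 ]
Row echelon form:
[ 6  -2  -4  |  -24 ]
[ 0   4  -5  |  -28 ]
[ 0   0   1  |    4 ]
Back-substitution:
x_3 = (4) / 1 = 4
x_2 = (-28 - (-5)*(4)) / 4 = -2
x_1 = (-24 - (-2)*(-2) - (-4)*(4)) / 6 = -2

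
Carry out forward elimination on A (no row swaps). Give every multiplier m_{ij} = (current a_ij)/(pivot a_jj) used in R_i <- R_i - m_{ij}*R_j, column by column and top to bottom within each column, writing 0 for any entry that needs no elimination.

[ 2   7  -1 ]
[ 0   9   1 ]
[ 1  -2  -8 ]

multipliers: 0, 1/2, -11/18

Forward elimination:
R2: entry in column 1 is already 0 -> m_{21} = 0 (no row operation needed)
R3 <- R3 - (1/2)*R1:  [     0  -11/2  -15/2 ]
R3 <- R3 - (-11/18)*R2:  [     0      0  -62/9 ]
Multipliers (in order of application): m_{21} = 0, m_{31} = 1/2, m_{32} = -11/18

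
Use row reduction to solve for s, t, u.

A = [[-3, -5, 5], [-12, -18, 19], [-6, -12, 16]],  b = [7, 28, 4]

Forward elimination on [A|b]:
R2 <- R2 - (4)*R1:  [  0   2  -1   0 ]
R3 <- R3 - (2)*R1:  [   0   -2    6  -10 ]
R3 <- R3 - (-1)*R2:  [   0    0    5  -10 ]
Row echelon form:
[ -3  -5   5  |    7 ]
[  0   2  -1  |    0 ]
[  0   0   5  |  -10 ]
Back-substitution:
u = (-10) / 5 = -2
t = (0 - (-1)*(-2)) / 2 = -1
s = (7 - (-5)*(-1) - (5)*(-2)) / -3 = -4

(-4, -1, -2)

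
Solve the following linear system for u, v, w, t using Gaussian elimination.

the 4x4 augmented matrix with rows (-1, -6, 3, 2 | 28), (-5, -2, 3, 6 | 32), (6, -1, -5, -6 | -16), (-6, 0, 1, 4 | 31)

(-5, -5, -3, 1)

Forward elimination on [A|b]:
R2 <- R2 - (5)*R1:  [    0    28   -12    -4  -108 ]
R3 <- R3 - (-6)*R1:  [   0  -37   13    6  152 ]
R4 <- R4 - (6)*R1:  [    0    36   -17    -8  -137 ]
R3 <- R3 - (-37/28)*R2:  [     0      0  -20/7    5/7   65/7 ]
R4 <- R4 - (9/7)*R2:  [     0      0  -11/7  -20/7   13/7 ]
R4 <- R4 - (11/20)*R3:  [     0      0      0  -13/4  -13/4 ]
Row echelon form:
[ -1  -6      3      2  |     28 ]
[  0  28    -12     -4  |   -108 ]
[  0   0  -20/7    5/7  |   65/7 ]
[  0   0      0  -13/4  |  -13/4 ]
Back-substitution:
t = (-13/4) / (-13/4) = 1
w = (65/7 - (5/7)*(1)) / (-20/7) = -3
v = (-108 - (-12)*(-3) - (-4)*(1)) / 28 = -5
u = (28 - (-6)*(-5) - (3)*(-3) - (2)*(1)) / -1 = -5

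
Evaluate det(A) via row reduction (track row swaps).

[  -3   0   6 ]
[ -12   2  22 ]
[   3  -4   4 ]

det(A) = -36

Forward elimination:
R2 <- R2 - (4)*R1:  [  0   2  -2 ]
R3 <- R3 - (-1)*R1:  [  0  -4  10 ]
R3 <- R3 - (-2)*R2:  [ 0  0  6 ]
Upper-triangular form:
[ -3  0   6 ]
[  0  2  -2 ]
[  0  0   6 ]
det(A) = (-1)^0 * (-3) * (2) * (6) = -36  (0 row swaps -> sign +1)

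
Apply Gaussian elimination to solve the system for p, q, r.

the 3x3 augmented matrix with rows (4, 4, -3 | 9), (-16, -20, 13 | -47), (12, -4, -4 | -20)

Forward elimination on [A|b]:
R2 <- R2 - (-4)*R1:  [   0   -4    1  -11 ]
R3 <- R3 - (3)*R1:  [   0  -16    5  -47 ]
R3 <- R3 - (4)*R2:  [  0   0   1  -3 ]
Row echelon form:
[ 4   4  -3  |    9 ]
[ 0  -4   1  |  -11 ]
[ 0   0   1  |   -3 ]
Back-substitution:
r = (-3) / 1 = -3
q = (-11 - (1)*(-3)) / -4 = 2
p = (9 - (4)*(2) - (-3)*(-3)) / 4 = -2

(-2, 2, -3)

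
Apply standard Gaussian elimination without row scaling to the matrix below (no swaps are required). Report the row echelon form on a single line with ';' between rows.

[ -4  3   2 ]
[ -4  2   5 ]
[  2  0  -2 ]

Forward elimination:
R2 <- R2 - (1)*R1:  [  0  -1   3 ]
R3 <- R3 - (-1/2)*R1:  [   0  3/2   -1 ]
R3 <- R3 - (-3/2)*R2:  [   0    0  7/2 ]
Row echelon form:
[ -4   3    2 ]
[  0  -1    3 ]
[  0   0  7/2 ]

REF = [-4 3 2; 0 -1 3; 0 0 7/2]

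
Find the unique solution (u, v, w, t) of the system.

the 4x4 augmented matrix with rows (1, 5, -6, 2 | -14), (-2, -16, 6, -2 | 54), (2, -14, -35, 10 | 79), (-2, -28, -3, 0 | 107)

(4, -4, -1, -2)

Forward elimination on [A|b]:
R2 <- R2 - (-2)*R1:  [  0  -6  -6   2  26 ]
R3 <- R3 - (2)*R1:  [   0  -24  -23    6  107 ]
R4 <- R4 - (-2)*R1:  [   0  -18  -15    4   79 ]
R3 <- R3 - (4)*R2:  [  0   0   1  -2   3 ]
R4 <- R4 - (3)*R2:  [  0   0   3  -2   1 ]
R4 <- R4 - (3)*R3:  [  0   0   0   4  -8 ]
Row echelon form:
[ 1   5  -6   2  |  -14 ]
[ 0  -6  -6   2  |   26 ]
[ 0   0   1  -2  |    3 ]
[ 0   0   0   4  |   -8 ]
Back-substitution:
t = (-8) / 4 = -2
w = (3 - (-2)*(-2)) / 1 = -1
v = (26 - (-6)*(-1) - (2)*(-2)) / -6 = -4
u = (-14 - (5)*(-4) - (-6)*(-1) - (2)*(-2)) / 1 = 4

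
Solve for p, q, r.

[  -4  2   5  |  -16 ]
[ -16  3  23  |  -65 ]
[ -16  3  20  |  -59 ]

Forward elimination on [A|b]:
R2 <- R2 - (4)*R1:  [  0  -5   3  -1 ]
R3 <- R3 - (4)*R1:  [  0  -5   0   5 ]
R3 <- R3 - (1)*R2:  [  0   0  -3   6 ]
Row echelon form:
[ -4   2   5  |  -16 ]
[  0  -5   3  |   -1 ]
[  0   0  -3  |    6 ]
Back-substitution:
r = (6) / -3 = -2
q = (-1 - (3)*(-2)) / -5 = -1
p = (-16 - (2)*(-1) - (5)*(-2)) / -4 = 1

(1, -1, -2)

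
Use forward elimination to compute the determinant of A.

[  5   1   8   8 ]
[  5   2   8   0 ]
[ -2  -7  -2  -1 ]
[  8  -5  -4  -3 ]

Forward elimination:
R2 <- R2 - (1)*R1:  [  0   1   0  -8 ]
R3 <- R3 - (-2/5)*R1:  [     0  -33/5    6/5   11/5 ]
R4 <- R4 - (8/5)*R1:  [     0  -33/5  -84/5  -79/5 ]
R3 <- R3 - (-33/5)*R2:  [      0       0     6/5  -253/5 ]
R4 <- R4 - (-33/5)*R2:  [      0       0   -84/5  -343/5 ]
R4 <- R4 - (-14)*R3:  [    0     0     0  -777 ]
Upper-triangular form:
[ 5  1    8       8 ]
[ 0  1    0      -8 ]
[ 0  0  6/5  -253/5 ]
[ 0  0    0    -777 ]
det(A) = (-1)^0 * (5) * (1) * (6/5) * (-777) = -4662  (0 row swaps -> sign +1)

det(A) = -4662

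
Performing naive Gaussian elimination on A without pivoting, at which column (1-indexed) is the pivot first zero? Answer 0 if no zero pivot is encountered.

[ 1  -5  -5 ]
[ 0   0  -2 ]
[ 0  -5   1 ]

Naive forward elimination:
Matrix at this point:
[ 1  -5  -5 ]
[ 0   0  -2 ]
[ 0  -5   1 ]
Pivot entry (2,2) is zero but row 3 has -5 in column 2 -> naive elimination stops; a row interchange (e.g. R2 <-> R3) would be required here.

first zero-pivot column = 2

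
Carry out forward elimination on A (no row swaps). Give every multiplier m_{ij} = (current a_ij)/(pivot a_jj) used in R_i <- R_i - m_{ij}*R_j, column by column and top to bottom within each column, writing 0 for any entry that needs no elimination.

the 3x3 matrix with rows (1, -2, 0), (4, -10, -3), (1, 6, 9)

multipliers: 4, 1, -4

Forward elimination:
R2 <- R2 - (4)*R1:  [  0  -2  -3 ]
R3 <- R3 - (1)*R1:  [ 0  8  9 ]
R3 <- R3 - (-4)*R2:  [  0   0  -3 ]
Multipliers (in order of application): m_{21} = 4, m_{31} = 1, m_{32} = -4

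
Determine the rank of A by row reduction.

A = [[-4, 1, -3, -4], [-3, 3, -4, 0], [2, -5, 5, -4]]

rank(A) = 2

Row reduction:
R2 <- R2 - (3/4)*R1:  [    0   9/4  -7/4     3 ]
R3 <- R3 - (-1/2)*R1:  [    0  -9/2   7/2    -6 ]
R3 <- R3 - (-2)*R2:  [ 0  0  0  0 ]
Row echelon form:
[ -4    1    -3  -4 ]
[  0  9/4  -7/4   3 ]
[  0    0     0   0 ]
Nonzero rows / pivot columns: 2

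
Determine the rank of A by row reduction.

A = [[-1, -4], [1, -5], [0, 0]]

rank(A) = 2

Row reduction:
R2 <- R2 - (-1)*R1:  [  0  -9 ]
Row echelon form:
[ -1  -4 ]
[  0  -9 ]
[  0   0 ]
Nonzero rows / pivot columns: 2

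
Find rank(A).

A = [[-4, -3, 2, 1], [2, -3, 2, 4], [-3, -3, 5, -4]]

Row reduction:
R2 <- R2 - (-1/2)*R1:  [    0  -9/2     3   9/2 ]
R3 <- R3 - (3/4)*R1:  [     0   -3/4    7/2  -19/4 ]
R3 <- R3 - (1/6)*R2:  [     0      0      3  -11/2 ]
Row echelon form:
[ -4    -3  2      1 ]
[  0  -9/2  3    9/2 ]
[  0     0  3  -11/2 ]
Nonzero rows / pivot columns: 3

rank(A) = 3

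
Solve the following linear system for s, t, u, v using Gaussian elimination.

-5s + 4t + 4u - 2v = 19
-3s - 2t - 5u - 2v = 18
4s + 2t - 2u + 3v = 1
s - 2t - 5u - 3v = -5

(-5, 3, -3, 3)

Forward elimination on [A|b]:
R2 <- R2 - (3/5)*R1:  [     0  -22/5  -37/5   -4/5   33/5 ]
R3 <- R3 - (-4/5)*R1:  [    0  26/5   6/5   7/5  81/5 ]
R4 <- R4 - (-1/5)*R1:  [     0   -6/5  -21/5  -17/5   -6/5 ]
R3 <- R3 - (-13/11)*R2:  [      0       0  -83/11    5/11      24 ]
R4 <- R4 - (3/11)*R2:  [      0       0  -24/11  -35/11      -3 ]
R4 <- R4 - (24/83)*R3:  [       0        0        0  -275/83  -825/83 ]
Row echelon form:
[ -5      4       4       -2  |       19 ]
[  0  -22/5   -37/5     -4/5  |     33/5 ]
[  0      0  -83/11     5/11  |       24 ]
[  0      0       0  -275/83  |  -825/83 ]
Back-substitution:
v = (-825/83) / (-275/83) = 3
u = (24 - (5/11)*(3)) / (-83/11) = -3
t = (33/5 - (-37/5)*(-3) - (-4/5)*(3)) / (-22/5) = 3
s = (19 - (4)*(3) - (4)*(-3) - (-2)*(3)) / -5 = -5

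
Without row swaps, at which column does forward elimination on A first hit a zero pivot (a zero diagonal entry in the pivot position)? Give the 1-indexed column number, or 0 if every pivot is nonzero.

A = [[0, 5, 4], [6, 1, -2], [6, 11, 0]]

first zero-pivot column = 1

Naive forward elimination:
Pivot entry (1,1) is zero but row 2 has 6 in column 1 -> naive elimination stops; a row interchange (e.g. R1 <-> R2) would be required here.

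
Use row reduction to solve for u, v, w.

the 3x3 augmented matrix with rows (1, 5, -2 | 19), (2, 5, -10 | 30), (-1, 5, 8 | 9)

Forward elimination on [A|b]:
R2 <- R2 - (2)*R1:  [  0  -5  -6  -8 ]
R3 <- R3 - (-1)*R1:  [  0  10   6  28 ]
R3 <- R3 - (-2)*R2:  [  0   0  -6  12 ]
Row echelon form:
[ 1   5  -2  |  19 ]
[ 0  -5  -6  |  -8 ]
[ 0   0  -6  |  12 ]
Back-substitution:
w = (12) / -6 = -2
v = (-8 - (-6)*(-2)) / -5 = 4
u = (19 - (5)*(4) - (-2)*(-2)) / 1 = -5

(-5, 4, -2)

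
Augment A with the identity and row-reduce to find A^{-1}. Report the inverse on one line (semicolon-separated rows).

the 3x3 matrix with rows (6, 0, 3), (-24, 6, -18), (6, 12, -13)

Gauss-Jordan on [A | I]:
R1 <- (1/6)*R1:  [   1    0  1/2  |  1/6    0    0 ]
R2 <- R2 - (-24)*R1:  [  0   6  -6  |   4   1   0 ]
R3 <- R3 - (6)*R1:  [   0   12  -16  |   -1    0    1 ]
R2 <- (1/6)*R2:  [   0    1   -1  |  2/3  1/6    0 ]
R3 <- R3 - (12)*R2:  [  0   0  -4  |  -9  -2   1 ]
R3 <- (1/-4)*R3:  [    0     0     1  |   9/4   1/2  -1/4 ]
R1 <- R1 - (1/2)*R3:  [      1       0       0  |  -23/24    -1/4     1/8 ]
R2 <- R2 - (-1)*R3:  [     0      1      0  |  35/12    2/3   -1/4 ]
Right block of [I | A^{-1}] is the inverse:
[ -23/24  -1/4   1/8 ]
[  35/12   2/3  -1/4 ]
[    9/4   1/2  -1/4 ]

inverse = [-23/24 -1/4 1/8; 35/12 2/3 -1/4; 9/4 1/2 -1/4]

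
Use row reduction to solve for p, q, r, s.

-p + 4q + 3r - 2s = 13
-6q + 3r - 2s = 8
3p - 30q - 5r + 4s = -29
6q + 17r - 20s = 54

(-5, 0, 2, -1)

Forward elimination on [A|b]:
R3 <- R3 - (-3)*R1:  [   0  -18    4   -2   10 ]
R3 <- R3 - (3)*R2:  [   0    0   -5    4  -14 ]
R4 <- R4 - (-1)*R2:  [   0    0   20  -22   62 ]
R4 <- R4 - (-4)*R3:  [  0   0   0  -6   6 ]
Row echelon form:
[ -1   4   3  -2  |   13 ]
[  0  -6   3  -2  |    8 ]
[  0   0  -5   4  |  -14 ]
[  0   0   0  -6  |    6 ]
Back-substitution:
s = (6) / -6 = -1
r = (-14 - (4)*(-1)) / -5 = 2
q = (8 - (3)*(2) - (-2)*(-1)) / -6 = 0
p = (13 - (4)*(0) - (3)*(2) - (-2)*(-1)) / -1 = -5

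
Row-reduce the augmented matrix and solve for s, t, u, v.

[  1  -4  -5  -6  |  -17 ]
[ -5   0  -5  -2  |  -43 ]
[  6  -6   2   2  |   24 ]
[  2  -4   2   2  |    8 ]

Forward elimination on [A|b]:
R2 <- R2 - (-5)*R1:  [    0   -20   -30   -32  -128 ]
R3 <- R3 - (6)*R1:  [   0   18   32   38  126 ]
R4 <- R4 - (2)*R1:  [  0   4  12  14  42 ]
R3 <- R3 - (-9/10)*R2:  [    0     0     5  46/5  54/5 ]
R4 <- R4 - (-1/5)*R2:  [    0     0     6  38/5  82/5 ]
R4 <- R4 - (6/5)*R3:  [      0       0       0  -86/25   86/25 ]
Row echelon form:
[ 1   -4   -5      -6  |    -17 ]
[ 0  -20  -30     -32  |   -128 ]
[ 0    0    5    46/5  |   54/5 ]
[ 0    0    0  -86/25  |  86/25 ]
Back-substitution:
v = (86/25) / (-86/25) = -1
u = (54/5 - (46/5)*(-1)) / 5 = 4
t = (-128 - (-30)*(4) - (-32)*(-1)) / -20 = 2
s = (-17 - (-4)*(2) - (-5)*(4) - (-6)*(-1)) / 1 = 5

(5, 2, 4, -1)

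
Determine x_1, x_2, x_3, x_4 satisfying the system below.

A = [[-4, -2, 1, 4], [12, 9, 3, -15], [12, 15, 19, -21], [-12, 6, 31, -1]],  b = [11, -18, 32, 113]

Forward elimination on [A|b]:
R2 <- R2 - (-3)*R1:  [  0   3   6  -3  15 ]
R3 <- R3 - (-3)*R1:  [  0   9  22  -9  65 ]
R4 <- R4 - (3)*R1:  [   0   12   28  -13   80 ]
R3 <- R3 - (3)*R2:  [  0   0   4   0  20 ]
R4 <- R4 - (4)*R2:  [  0   0   4  -1  20 ]
R4 <- R4 - (1)*R3:  [  0   0   0  -1   0 ]
Row echelon form:
[ -4  -2  1   4  |  11 ]
[  0   3  6  -3  |  15 ]
[  0   0  4   0  |  20 ]
[  0   0  0  -1  |   0 ]
Back-substitution:
x_4 = (0) / -1 = 0
x_3 = (20) / 4 = 5
x_2 = (15 - (6)*(5) - (-3)*(0)) / 3 = -5
x_1 = (11 - (-2)*(-5) - (1)*(5) - (4)*(0)) / -4 = 1

(1, -5, 5, 0)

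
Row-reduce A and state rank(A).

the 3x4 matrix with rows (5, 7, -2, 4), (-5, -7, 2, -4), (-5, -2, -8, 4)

rank(A) = 2

Row reduction:
R2 <- R2 - (-1)*R1:  [ 0  0  0  0 ]
R3 <- R3 - (-1)*R1:  [   0    5  -10    8 ]
R2 <-> R3   (pivot in column 2 was zero)
[ 5  7   -2  4 ]
[ 0  5  -10  8 ]
[ 0  0    0  0 ]
Row echelon form:
[ 5  7   -2  4 ]
[ 0  5  -10  8 ]
[ 0  0    0  0 ]
Nonzero rows / pivot columns: 2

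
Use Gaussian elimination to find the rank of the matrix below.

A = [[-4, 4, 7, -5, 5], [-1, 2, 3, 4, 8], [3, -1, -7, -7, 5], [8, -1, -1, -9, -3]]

Row reduction:
R2 <- R2 - (1/4)*R1:  [    0     1   5/4  21/4  27/4 ]
R3 <- R3 - (-3/4)*R1:  [     0      2   -7/4  -43/4   35/4 ]
R4 <- R4 - (-2)*R1:  [   0    7   13  -19    7 ]
R3 <- R3 - (2)*R2:  [     0      0  -17/4  -85/4  -19/4 ]
R4 <- R4 - (7)*R2:  [      0       0    17/4  -223/4  -161/4 ]
R4 <- R4 - (-1)*R3:  [   0    0    0  -77  -45 ]
Row echelon form:
[ -4  4      7     -5      5 ]
[  0  1    5/4   21/4   27/4 ]
[  0  0  -17/4  -85/4  -19/4 ]
[  0  0      0    -77    -45 ]
Nonzero rows / pivot columns: 4

rank(A) = 4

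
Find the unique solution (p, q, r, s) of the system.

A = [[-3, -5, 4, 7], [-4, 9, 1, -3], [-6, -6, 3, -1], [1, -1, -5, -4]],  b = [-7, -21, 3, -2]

(4, -2, 4, -3)

Forward elimination on [A|b]:
R2 <- R2 - (4/3)*R1:  [     0   47/3  -13/3  -37/3  -35/3 ]
R3 <- R3 - (2)*R1:  [   0    4   -5  -15   17 ]
R4 <- R4 - (-1/3)*R1:  [     0   -8/3  -11/3   -5/3  -13/3 ]
R3 <- R3 - (12/47)*R2:  [       0        0  -183/47  -557/47   939/47 ]
R4 <- R4 - (-8/47)*R2:  [       0        0  -207/47  -177/47  -297/47 ]
R4 <- R4 - (69/61)*R3:  [        0         0         0    588/61  -1764/61 ]
Row echelon form:
[ -3    -5        4        7  |        -7 ]
[  0  47/3    -13/3    -37/3  |     -35/3 ]
[  0     0  -183/47  -557/47  |    939/47 ]
[  0     0        0   588/61  |  -1764/61 ]
Back-substitution:
s = (-1764/61) / (588/61) = -3
r = (939/47 - (-557/47)*(-3)) / (-183/47) = 4
q = (-35/3 - (-13/3)*(4) - (-37/3)*(-3)) / (47/3) = -2
p = (-7 - (-5)*(-2) - (4)*(4) - (7)*(-3)) / -3 = 4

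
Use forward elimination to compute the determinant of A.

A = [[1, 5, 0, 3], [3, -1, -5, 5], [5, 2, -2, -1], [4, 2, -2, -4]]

det(A) = 360

Forward elimination:
R2 <- R2 - (3)*R1:  [   0  -16   -5   -4 ]
R3 <- R3 - (5)*R1:  [   0  -23   -2  -16 ]
R4 <- R4 - (4)*R1:  [   0  -18   -2  -16 ]
R3 <- R3 - (23/16)*R2:  [     0      0  83/16  -41/4 ]
R4 <- R4 - (9/8)*R2:  [     0      0   29/8  -23/2 ]
R4 <- R4 - (58/83)*R3:  [       0        0        0  -360/83 ]
Upper-triangular form:
[ 1    5      0        3 ]
[ 0  -16     -5       -4 ]
[ 0    0  83/16    -41/4 ]
[ 0    0      0  -360/83 ]
det(A) = (-1)^0 * (1) * (-16) * (83/16) * (-360/83) = 360  (0 row swaps -> sign +1)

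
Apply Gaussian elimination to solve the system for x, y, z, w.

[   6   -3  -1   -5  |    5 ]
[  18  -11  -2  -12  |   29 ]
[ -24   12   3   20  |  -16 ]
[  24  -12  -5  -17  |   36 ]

(2, -3, -4, 4)

Forward elimination on [A|b]:
R2 <- R2 - (3)*R1:  [  0  -2   1   3  14 ]
R3 <- R3 - (-4)*R1:  [  0   0  -1   0   4 ]
R4 <- R4 - (4)*R1:  [  0   0  -1   3  16 ]
R4 <- R4 - (1)*R3:  [  0   0   0   3  12 ]
Row echelon form:
[ 6  -3  -1  -5  |   5 ]
[ 0  -2   1   3  |  14 ]
[ 0   0  -1   0  |   4 ]
[ 0   0   0   3  |  12 ]
Back-substitution:
w = (12) / 3 = 4
z = (4) / -1 = -4
y = (14 - (1)*(-4) - (3)*(4)) / -2 = -3
x = (5 - (-3)*(-3) - (-1)*(-4) - (-5)*(4)) / 6 = 2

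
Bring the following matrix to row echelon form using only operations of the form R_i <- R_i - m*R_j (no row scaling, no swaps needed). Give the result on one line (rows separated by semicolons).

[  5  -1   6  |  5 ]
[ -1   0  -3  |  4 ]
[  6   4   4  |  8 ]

Forward elimination:
R2 <- R2 - (-1/5)*R1:  [    0  -1/5  -9/5     5 ]
R3 <- R3 - (6/5)*R1:  [     0   26/5  -16/5      2 ]
R3 <- R3 - (-26)*R2:  [   0    0  -50  132 ]
Row echelon form:
[ 5    -1     6  |    5 ]
[ 0  -1/5  -9/5  |    5 ]
[ 0     0   -50  |  132 ]

REF = [5 -1 6 5; 0 -1/5 -9/5 5; 0 0 -50 132]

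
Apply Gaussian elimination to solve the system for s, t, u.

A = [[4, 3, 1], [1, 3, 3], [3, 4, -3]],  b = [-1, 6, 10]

Forward elimination on [A|b]:
R2 <- R2 - (1/4)*R1:  [    0   9/4  11/4  25/4 ]
R3 <- R3 - (3/4)*R1:  [     0    7/4  -15/4   43/4 ]
R3 <- R3 - (7/9)*R2:  [     0      0  -53/9   53/9 ]
Row echelon form:
[ 4    3      1  |    -1 ]
[ 0  9/4   11/4  |  25/4 ]
[ 0    0  -53/9  |  53/9 ]
Back-substitution:
u = (53/9) / (-53/9) = -1
t = (25/4 - (11/4)*(-1)) / (9/4) = 4
s = (-1 - (3)*(4) - (1)*(-1)) / 4 = -3

(-3, 4, -1)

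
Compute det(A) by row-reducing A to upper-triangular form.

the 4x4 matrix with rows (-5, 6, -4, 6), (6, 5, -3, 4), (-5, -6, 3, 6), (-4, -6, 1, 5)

det(A) = -1403

Forward elimination:
R2 <- R2 - (-6/5)*R1:  [     0   61/5  -39/5   56/5 ]
R3 <- R3 - (1)*R1:  [   0  -12    7    0 ]
R4 <- R4 - (4/5)*R1:  [     0  -54/5   21/5    1/5 ]
R3 <- R3 - (-60/61)*R2:  [      0       0  -41/61  672/61 ]
R4 <- R4 - (-54/61)*R2:  [       0        0  -165/61   617/61 ]
R4 <- R4 - (165/41)*R3:  [        0         0         0  -1403/41 ]
Upper-triangular form:
[ -5     6      -4         6 ]
[  0  61/5   -39/5      56/5 ]
[  0     0  -41/61    672/61 ]
[  0     0       0  -1403/41 ]
det(A) = (-1)^0 * (-5) * (61/5) * (-41/61) * (-1403/41) = -1403  (0 row swaps -> sign +1)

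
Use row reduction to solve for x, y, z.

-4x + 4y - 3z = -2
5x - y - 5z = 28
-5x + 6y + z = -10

Forward elimination on [A|b]:
R2 <- R2 - (-5/4)*R1:  [     0      4  -35/4   51/2 ]
R3 <- R3 - (5/4)*R1:  [     0      1   19/4  -15/2 ]
R3 <- R3 - (1/4)*R2:  [      0       0  111/16  -111/8 ]
Row echelon form:
[ -4  4      -3  |      -2 ]
[  0  4   -35/4  |    51/2 ]
[  0  0  111/16  |  -111/8 ]
Back-substitution:
z = (-111/8) / (111/16) = -2
y = (51/2 - (-35/4)*(-2)) / 4 = 2
x = (-2 - (4)*(2) - (-3)*(-2)) / -4 = 4

(4, 2, -2)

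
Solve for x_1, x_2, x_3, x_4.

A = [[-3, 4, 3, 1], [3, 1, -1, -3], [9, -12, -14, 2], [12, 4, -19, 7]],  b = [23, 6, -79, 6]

(5, 5, 5, 3)

Forward elimination on [A|b]:
R2 <- R2 - (-1)*R1:  [  0   5   2  -2  29 ]
R3 <- R3 - (-3)*R1:  [   0    0   -5    5  -10 ]
R4 <- R4 - (-4)*R1:  [  0  20  -7  11  98 ]
R4 <- R4 - (4)*R2:  [   0    0  -15   19  -18 ]
R4 <- R4 - (3)*R3:  [  0   0   0   4  12 ]
Row echelon form:
[ -3  4   3   1  |   23 ]
[  0  5   2  -2  |   29 ]
[  0  0  -5   5  |  -10 ]
[  0  0   0   4  |   12 ]
Back-substitution:
x_4 = (12) / 4 = 3
x_3 = (-10 - (5)*(3)) / -5 = 5
x_2 = (29 - (2)*(5) - (-2)*(3)) / 5 = 5
x_1 = (23 - (4)*(5) - (3)*(5) - (1)*(3)) / -3 = 5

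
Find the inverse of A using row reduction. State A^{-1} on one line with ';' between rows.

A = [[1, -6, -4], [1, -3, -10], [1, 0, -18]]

inverse = [-9 18 -8; -4/3 7/3 -1; -1/2 1 -1/2]

Gauss-Jordan on [A | I]:
R2 <- R2 - (1)*R1:  [  0   3  -6  |  -1   1   0 ]
R3 <- R3 - (1)*R1:  [   0    6  -14  |   -1    0    1 ]
R2 <- (1/3)*R2:  [    0     1    -2  |  -1/3   1/3     0 ]
R1 <- R1 - (-6)*R2:  [   1    0  -16  |   -1    2    0 ]
R3 <- R3 - (6)*R2:  [  0   0  -2  |   1  -2   1 ]
R3 <- (1/-2)*R3:  [    0     0     1  |  -1/2     1  -1/2 ]
R1 <- R1 - (-16)*R3:  [  1   0   0  |  -9  18  -8 ]
R2 <- R2 - (-2)*R3:  [    0     1     0  |  -4/3   7/3    -1 ]
Right block of [I | A^{-1}] is the inverse:
[   -9   18    -8 ]
[ -4/3  7/3    -1 ]
[ -1/2    1  -1/2 ]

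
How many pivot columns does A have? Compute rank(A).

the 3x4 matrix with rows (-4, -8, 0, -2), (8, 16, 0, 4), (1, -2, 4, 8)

rank(A) = 2

Row reduction:
R2 <- R2 - (-2)*R1:  [ 0  0  0  0 ]
R3 <- R3 - (-1/4)*R1:  [    0    -4     4  15/2 ]
R2 <-> R3   (pivot in column 2 was zero)
[ -4  -8  0    -2 ]
[  0  -4  4  15/2 ]
[  0   0  0     0 ]
Row echelon form:
[ -4  -8  0    -2 ]
[  0  -4  4  15/2 ]
[  0   0  0     0 ]
Nonzero rows / pivot columns: 2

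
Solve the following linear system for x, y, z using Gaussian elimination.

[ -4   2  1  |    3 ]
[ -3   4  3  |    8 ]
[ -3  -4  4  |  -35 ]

Forward elimination on [A|b]:
R2 <- R2 - (3/4)*R1:  [    0   5/2   9/4  23/4 ]
R3 <- R3 - (3/4)*R1:  [      0   -11/2    13/4  -149/4 ]
R3 <- R3 - (-11/5)*R2:  [      0       0    41/5  -123/5 ]
Row echelon form:
[ -4    2     1  |       3 ]
[  0  5/2   9/4  |    23/4 ]
[  0    0  41/5  |  -123/5 ]
Back-substitution:
z = (-123/5) / (41/5) = -3
y = (23/4 - (9/4)*(-3)) / (5/2) = 5
x = (3 - (2)*(5) - (1)*(-3)) / -4 = 1

(1, 5, -3)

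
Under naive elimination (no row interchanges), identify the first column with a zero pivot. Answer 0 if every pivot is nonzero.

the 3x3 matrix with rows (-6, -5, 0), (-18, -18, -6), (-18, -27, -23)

Naive forward elimination:
R2 <- R2 - (3)*R1:  [  0  -3  -6 ]
R3 <- R3 - (3)*R1:  [   0  -12  -23 ]
R3 <- R3 - (4)*R2:  [ 0  0  1 ]
All pivots nonzero; naive elimination completes without hitting a zero pivot.

first zero-pivot column = 0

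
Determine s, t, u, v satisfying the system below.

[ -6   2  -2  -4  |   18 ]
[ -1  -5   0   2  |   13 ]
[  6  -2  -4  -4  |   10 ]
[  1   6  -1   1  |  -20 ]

(-2, -3, -2, -2)

Forward elimination on [A|b]:
R2 <- R2 - (1/6)*R1:  [     0  -16/3    1/3    8/3     10 ]
R3 <- R3 - (-1)*R1:  [  0   0  -6  -8  28 ]
R4 <- R4 - (-1/6)*R1:  [    0  19/3  -4/3   1/3   -17 ]
R4 <- R4 - (-19/16)*R2:  [      0       0  -15/16     7/2   -41/8 ]
R4 <- R4 - (5/32)*R3:  [     0      0      0   19/4  -19/2 ]
Row echelon form:
[ -6      2   -2    -4  |     18 ]
[  0  -16/3  1/3   8/3  |     10 ]
[  0      0   -6    -8  |     28 ]
[  0      0    0  19/4  |  -19/2 ]
Back-substitution:
v = (-19/2) / (19/4) = -2
u = (28 - (-8)*(-2)) / -6 = -2
t = (10 - (1/3)*(-2) - (8/3)*(-2)) / (-16/3) = -3
s = (18 - (2)*(-3) - (-2)*(-2) - (-4)*(-2)) / -6 = -2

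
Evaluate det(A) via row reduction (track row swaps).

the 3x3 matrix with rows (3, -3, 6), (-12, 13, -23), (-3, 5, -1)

det(A) = 9

Forward elimination:
R2 <- R2 - (-4)*R1:  [ 0  1  1 ]
R3 <- R3 - (-1)*R1:  [ 0  2  5 ]
R3 <- R3 - (2)*R2:  [ 0  0  3 ]
Upper-triangular form:
[ 3  -3  6 ]
[ 0   1  1 ]
[ 0   0  3 ]
det(A) = (-1)^0 * (3) * (1) * (3) = 9  (0 row swaps -> sign +1)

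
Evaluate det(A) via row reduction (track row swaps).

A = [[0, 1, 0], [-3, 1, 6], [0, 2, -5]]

det(A) = -15

Forward elimination:
R1 <-> R2   (pivot in column 1 was zero)
[ -3  1   6 ]
[  0  1   0 ]
[  0  2  -5 ]
R3 <- R3 - (2)*R2:  [  0   0  -5 ]
Upper-triangular form:
[ -3  1   6 ]
[  0  1   0 ]
[  0  0  -5 ]
det(A) = (-1)^1 * (-3) * (1) * (-5) = -15  (1 row swap -> sign -1)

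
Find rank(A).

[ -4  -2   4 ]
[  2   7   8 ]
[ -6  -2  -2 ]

rank(A) = 3

Row reduction:
R2 <- R2 - (-1/2)*R1:  [  0   6  10 ]
R3 <- R3 - (3/2)*R1:  [  0   1  -8 ]
R3 <- R3 - (1/6)*R2:  [     0      0  -29/3 ]
Row echelon form:
[ -4  -2      4 ]
[  0   6     10 ]
[  0   0  -29/3 ]
Nonzero rows / pivot columns: 3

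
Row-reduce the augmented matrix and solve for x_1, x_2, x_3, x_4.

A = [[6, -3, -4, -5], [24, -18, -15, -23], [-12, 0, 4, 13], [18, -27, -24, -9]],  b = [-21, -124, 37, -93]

Forward elimination on [A|b]:
R2 <- R2 - (4)*R1:  [   0   -6    1   -3  -40 ]
R3 <- R3 - (-2)*R1:  [  0  -6  -4   3  -5 ]
R4 <- R4 - (3)*R1:  [   0  -18  -12    6  -30 ]
R3 <- R3 - (1)*R2:  [  0   0  -5   6  35 ]
R4 <- R4 - (3)*R2:  [   0    0  -15   15   90 ]
R4 <- R4 - (3)*R3:  [   0    0    0   -3  -15 ]
Row echelon form:
[ 6  -3  -4  -5  |  -21 ]
[ 0  -6   1  -3  |  -40 ]
[ 0   0  -5   6  |   35 ]
[ 0   0   0  -3  |  -15 ]
Back-substitution:
x_4 = (-15) / -3 = 5
x_3 = (35 - (6)*(5)) / -5 = -1
x_2 = (-40 - (1)*(-1) - (-3)*(5)) / -6 = 4
x_1 = (-21 - (-3)*(4) - (-4)*(-1) - (-5)*(5)) / 6 = 2

(2, 4, -1, 5)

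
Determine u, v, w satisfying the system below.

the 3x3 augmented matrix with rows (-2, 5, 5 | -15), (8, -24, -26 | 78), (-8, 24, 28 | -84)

Forward elimination on [A|b]:
R2 <- R2 - (-4)*R1:  [  0  -4  -6  18 ]
R3 <- R3 - (4)*R1:  [   0    4    8  -24 ]
R3 <- R3 - (-1)*R2:  [  0   0   2  -6 ]
Row echelon form:
[ -2   5   5  |  -15 ]
[  0  -4  -6  |   18 ]
[  0   0   2  |   -6 ]
Back-substitution:
w = (-6) / 2 = -3
v = (18 - (-6)*(-3)) / -4 = 0
u = (-15 - (5)*(0) - (5)*(-3)) / -2 = 0

(0, 0, -3)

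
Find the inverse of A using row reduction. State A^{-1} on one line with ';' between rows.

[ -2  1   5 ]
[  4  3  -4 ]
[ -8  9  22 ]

inverse = [51/20 23/40 -19/40; -7/5 -1/10 3/10; 3/2 1/4 -1/4]

Gauss-Jordan on [A | I]:
R1 <- (1/-2)*R1:  [    1  -1/2  -5/2  |  -1/2     0     0 ]
R2 <- R2 - (4)*R1:  [ 0  5  6  |  2  1  0 ]
R3 <- R3 - (-8)*R1:  [  0   5   2  |  -4   0   1 ]
R2 <- (1/5)*R2:  [   0    1  6/5  |  2/5  1/5    0 ]
R1 <- R1 - (-1/2)*R2:  [      1       0  -19/10  |   -3/10    1/10       0 ]
R3 <- R3 - (5)*R2:  [  0   0  -4  |  -6  -1   1 ]
R3 <- (1/-4)*R3:  [    0     0     1  |   3/2   1/4  -1/4 ]
R1 <- R1 - (-19/10)*R3:  [      1       0       0  |   51/20   23/40  -19/40 ]
R2 <- R2 - (6/5)*R3:  [     0      1      0  |   -7/5  -1/10   3/10 ]
Right block of [I | A^{-1}] is the inverse:
[ 51/20  23/40  -19/40 ]
[  -7/5  -1/10    3/10 ]
[   3/2    1/4    -1/4 ]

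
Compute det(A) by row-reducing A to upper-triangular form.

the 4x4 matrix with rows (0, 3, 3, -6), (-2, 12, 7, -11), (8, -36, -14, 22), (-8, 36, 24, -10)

Forward elimination:
R1 <-> R2   (pivot in column 1 was zero)
[ -2   12    7  -11 ]
[  0    3    3   -6 ]
[  8  -36  -14   22 ]
[ -8   36   24  -10 ]
R3 <- R3 - (-4)*R1:  [   0   12   14  -22 ]
R4 <- R4 - (4)*R1:  [   0  -12   -4   34 ]
R3 <- R3 - (4)*R2:  [ 0  0  2  2 ]
R4 <- R4 - (-4)*R2:  [  0   0   8  10 ]
R4 <- R4 - (4)*R3:  [ 0  0  0  2 ]
Upper-triangular form:
[ -2  12  7  -11 ]
[  0   3  3   -6 ]
[  0   0  2    2 ]
[  0   0  0    2 ]
det(A) = (-1)^1 * (-2) * (3) * (2) * (2) = 24  (1 row swap -> sign -1)

det(A) = 24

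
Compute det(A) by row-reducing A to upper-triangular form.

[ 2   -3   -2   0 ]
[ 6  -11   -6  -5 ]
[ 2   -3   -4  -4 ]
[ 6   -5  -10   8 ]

det(A) = 48

Forward elimination:
R2 <- R2 - (3)*R1:  [  0  -2   0  -5 ]
R3 <- R3 - (1)*R1:  [  0   0  -2  -4 ]
R4 <- R4 - (3)*R1:  [  0   4  -4   8 ]
R4 <- R4 - (-2)*R2:  [  0   0  -4  -2 ]
R4 <- R4 - (2)*R3:  [ 0  0  0  6 ]
Upper-triangular form:
[ 2  -3  -2   0 ]
[ 0  -2   0  -5 ]
[ 0   0  -2  -4 ]
[ 0   0   0   6 ]
det(A) = (-1)^0 * (2) * (-2) * (-2) * (6) = 48  (0 row swaps -> sign +1)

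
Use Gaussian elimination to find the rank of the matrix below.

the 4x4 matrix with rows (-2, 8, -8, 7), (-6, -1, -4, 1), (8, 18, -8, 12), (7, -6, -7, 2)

Row reduction:
R2 <- R2 - (3)*R1:  [   0  -25   20  -20 ]
R3 <- R3 - (-4)*R1:  [   0   50  -40   40 ]
R4 <- R4 - (-7/2)*R1:  [    0    22   -35  53/2 ]
R3 <- R3 - (-2)*R2:  [ 0  0  0  0 ]
R4 <- R4 - (-22/25)*R2:  [     0      0  -87/5  89/10 ]
R3 <-> R4   (pivot in column 3 was zero)
[ -2    8     -8      7 ]
[  0  -25     20    -20 ]
[  0    0  -87/5  89/10 ]
[  0    0      0      0 ]
Row echelon form:
[ -2    8     -8      7 ]
[  0  -25     20    -20 ]
[  0    0  -87/5  89/10 ]
[  0    0      0      0 ]
Nonzero rows / pivot columns: 3

rank(A) = 3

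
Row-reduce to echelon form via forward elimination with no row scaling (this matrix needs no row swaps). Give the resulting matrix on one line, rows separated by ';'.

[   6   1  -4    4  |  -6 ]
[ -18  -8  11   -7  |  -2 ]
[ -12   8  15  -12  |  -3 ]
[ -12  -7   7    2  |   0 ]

Forward elimination:
R2 <- R2 - (-3)*R1:  [   0   -5   -1    5  -20 ]
R3 <- R3 - (-2)*R1:  [   0   10    7   -4  -15 ]
R4 <- R4 - (-2)*R1:  [   0   -5   -1   10  -12 ]
R3 <- R3 - (-2)*R2:  [   0    0    5    6  -55 ]
R4 <- R4 - (1)*R2:  [ 0  0  0  5  8 ]
Row echelon form:
[ 6   1  -4  4  |   -6 ]
[ 0  -5  -1  5  |  -20 ]
[ 0   0   5  6  |  -55 ]
[ 0   0   0  5  |    8 ]

REF = [6 1 -4 4 -6; 0 -5 -1 5 -20; 0 0 5 6 -55; 0 0 0 5 8]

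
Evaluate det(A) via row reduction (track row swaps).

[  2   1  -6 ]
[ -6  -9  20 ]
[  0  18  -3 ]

det(A) = -36

Forward elimination:
R2 <- R2 - (-3)*R1:  [  0  -6   2 ]
R3 <- R3 - (-3)*R2:  [ 0  0  3 ]
Upper-triangular form:
[ 2   1  -6 ]
[ 0  -6   2 ]
[ 0   0   3 ]
det(A) = (-1)^0 * (2) * (-6) * (3) = -36  (0 row swaps -> sign +1)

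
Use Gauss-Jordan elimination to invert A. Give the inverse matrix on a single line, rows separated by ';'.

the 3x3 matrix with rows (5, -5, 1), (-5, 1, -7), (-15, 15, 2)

inverse = [-107/100 -1/4 -17/50; -23/20 -1/4 -3/10; 3/5 0 1/5]

Gauss-Jordan on [A | I]:
R1 <- (1/5)*R1:  [   1   -1  1/5  |  1/5    0    0 ]
R2 <- R2 - (-5)*R1:  [  0  -4  -6  |   1   1   0 ]
R3 <- R3 - (-15)*R1:  [ 0  0  5  |  3  0  1 ]
R2 <- (1/-4)*R2:  [    0     1   3/2  |  -1/4  -1/4     0 ]
R1 <- R1 - (-1)*R2:  [     1      0  17/10  |  -1/20   -1/4      0 ]
R3 <- (1/5)*R3:  [   0    0    1  |  3/5    0  1/5 ]
R1 <- R1 - (17/10)*R3:  [        1         0         0  |  -107/100      -1/4    -17/50 ]
R2 <- R2 - (3/2)*R3:  [      0       1       0  |  -23/20    -1/4   -3/10 ]
Right block of [I | A^{-1}] is the inverse:
[ -107/100  -1/4  -17/50 ]
[   -23/20  -1/4   -3/10 ]
[      3/5     0     1/5 ]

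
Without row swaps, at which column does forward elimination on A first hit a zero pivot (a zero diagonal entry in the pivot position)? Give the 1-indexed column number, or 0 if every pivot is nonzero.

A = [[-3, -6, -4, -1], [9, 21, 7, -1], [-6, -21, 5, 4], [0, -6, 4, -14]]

Naive forward elimination:
R2 <- R2 - (-3)*R1:  [  0   3  -5  -4 ]
R3 <- R3 - (2)*R1:  [  0  -9  13   6 ]
R3 <- R3 - (-3)*R2:  [  0   0  -2  -6 ]
R4 <- R4 - (-2)*R2:  [   0    0   -6  -22 ]
R4 <- R4 - (3)*R3:  [  0   0   0  -4 ]
All pivots nonzero; naive elimination completes without hitting a zero pivot.

first zero-pivot column = 0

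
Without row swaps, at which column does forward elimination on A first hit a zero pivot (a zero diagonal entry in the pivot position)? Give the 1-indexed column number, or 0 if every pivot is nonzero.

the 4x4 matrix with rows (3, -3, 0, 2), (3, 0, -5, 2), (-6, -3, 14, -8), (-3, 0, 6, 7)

first zero-pivot column = 0

Naive forward elimination:
R2 <- R2 - (1)*R1:  [  0   3  -5   0 ]
R3 <- R3 - (-2)*R1:  [  0  -9  14  -4 ]
R4 <- R4 - (-1)*R1:  [  0  -3   6   9 ]
R3 <- R3 - (-3)*R2:  [  0   0  -1  -4 ]
R4 <- R4 - (-1)*R2:  [ 0  0  1  9 ]
R4 <- R4 - (-1)*R3:  [ 0  0  0  5 ]
All pivots nonzero; naive elimination completes without hitting a zero pivot.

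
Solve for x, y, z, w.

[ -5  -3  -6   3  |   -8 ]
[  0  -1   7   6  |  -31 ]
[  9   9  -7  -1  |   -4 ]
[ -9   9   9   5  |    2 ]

Forward elimination on [A|b]:
R3 <- R3 - (-9/5)*R1:  [     0   18/5  -89/5   22/5  -92/5 ]
R4 <- R4 - (9/5)*R1:  [    0  72/5  99/5  -2/5  82/5 ]
R3 <- R3 - (-18/5)*R2:  [    0     0  37/5    26  -130 ]
R4 <- R4 - (-72/5)*R2:  [     0      0  603/5     86   -430 ]
R4 <- R4 - (603/37)*R3:  [         0          0          0  -12496/37   62480/37 ]
Row echelon form:
[ -5  -3    -6          3  |        -8 ]
[  0  -1     7          6  |       -31 ]
[  0   0  37/5         26  |      -130 ]
[  0   0     0  -12496/37  |  62480/37 ]
Back-substitution:
w = (62480/37) / (-12496/37) = -5
z = (-130 - (26)*(-5)) / (37/5) = 0
y = (-31 - (7)*(0) - (6)*(-5)) / -1 = 1
x = (-8 - (-3)*(1) - (-6)*(0) - (3)*(-5)) / -5 = -2

(-2, 1, 0, -5)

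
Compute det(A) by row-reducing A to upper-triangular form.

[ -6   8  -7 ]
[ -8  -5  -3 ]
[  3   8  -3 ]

Forward elimination:
R2 <- R2 - (4/3)*R1:  [     0  -47/3   19/3 ]
R3 <- R3 - (-1/2)*R1:  [     0     12  -13/2 ]
R3 <- R3 - (-36/47)*R2:  [       0        0  -155/94 ]
Upper-triangular form:
[ -6      8       -7 ]
[  0  -47/3     19/3 ]
[  0      0  -155/94 ]
det(A) = (-1)^0 * (-6) * (-47/3) * (-155/94) = -155  (0 row swaps -> sign +1)

det(A) = -155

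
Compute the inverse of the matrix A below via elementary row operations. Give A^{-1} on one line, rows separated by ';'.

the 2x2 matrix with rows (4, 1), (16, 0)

inverse = [0 1/16; 1 -1/4]

Gauss-Jordan on [A | I]:
R1 <- (1/4)*R1:  [   1  1/4  |  1/4    0 ]
R2 <- R2 - (16)*R1:  [  0  -4  |  -4   1 ]
R2 <- (1/-4)*R2:  [    0     1  |     1  -1/4 ]
R1 <- R1 - (1/4)*R2:  [    1     0  |     0  1/16 ]
Right block of [I | A^{-1}] is the inverse:
[ 0  1/16 ]
[ 1  -1/4 ]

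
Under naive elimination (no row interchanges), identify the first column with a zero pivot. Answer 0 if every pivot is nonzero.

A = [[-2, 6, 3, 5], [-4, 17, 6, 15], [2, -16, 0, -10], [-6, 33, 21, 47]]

Naive forward elimination:
R2 <- R2 - (2)*R1:  [ 0  5  0  5 ]
R3 <- R3 - (-1)*R1:  [   0  -10    3   -5 ]
R4 <- R4 - (3)*R1:  [  0  15  12  32 ]
R3 <- R3 - (-2)*R2:  [ 0  0  3  5 ]
R4 <- R4 - (3)*R2:  [  0   0  12  17 ]
R4 <- R4 - (4)*R3:  [  0   0   0  -3 ]
All pivots nonzero; naive elimination completes without hitting a zero pivot.

first zero-pivot column = 0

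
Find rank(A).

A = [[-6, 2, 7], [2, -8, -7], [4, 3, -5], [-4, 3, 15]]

rank(A) = 3

Row reduction:
R2 <- R2 - (-1/3)*R1:  [     0  -22/3  -14/3 ]
R3 <- R3 - (-2/3)*R1:  [    0  13/3  -1/3 ]
R4 <- R4 - (2/3)*R1:  [    0   5/3  31/3 ]
R3 <- R3 - (-13/22)*R2:  [      0       0  -34/11 ]
R4 <- R4 - (-5/22)*R2:  [      0       0  102/11 ]
R4 <- R4 - (-3)*R3:  [ 0  0  0 ]
Row echelon form:
[ -6      2       7 ]
[  0  -22/3   -14/3 ]
[  0      0  -34/11 ]
[  0      0       0 ]
Nonzero rows / pivot columns: 3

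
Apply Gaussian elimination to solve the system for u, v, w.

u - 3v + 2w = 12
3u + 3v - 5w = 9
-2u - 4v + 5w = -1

(3, -5, -3)

Forward elimination on [A|b]:
R2 <- R2 - (3)*R1:  [   0   12  -11  -27 ]
R3 <- R3 - (-2)*R1:  [   0  -10    9   23 ]
R3 <- R3 - (-5/6)*R2:  [    0     0  -1/6   1/2 ]
Row echelon form:
[ 1  -3     2  |   12 ]
[ 0  12   -11  |  -27 ]
[ 0   0  -1/6  |  1/2 ]
Back-substitution:
w = (1/2) / (-1/6) = -3
v = (-27 - (-11)*(-3)) / 12 = -5
u = (12 - (-3)*(-5) - (2)*(-3)) / 1 = 3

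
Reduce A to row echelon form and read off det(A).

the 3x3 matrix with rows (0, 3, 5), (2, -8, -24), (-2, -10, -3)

Forward elimination:
R1 <-> R2   (pivot in column 1 was zero)
[  2   -8  -24 ]
[  0    3    5 ]
[ -2  -10   -3 ]
R3 <- R3 - (-1)*R1:  [   0  -18  -27 ]
R3 <- R3 - (-6)*R2:  [ 0  0  3 ]
Upper-triangular form:
[ 2  -8  -24 ]
[ 0   3    5 ]
[ 0   0    3 ]
det(A) = (-1)^1 * (2) * (3) * (3) = -18  (1 row swap -> sign -1)

det(A) = -18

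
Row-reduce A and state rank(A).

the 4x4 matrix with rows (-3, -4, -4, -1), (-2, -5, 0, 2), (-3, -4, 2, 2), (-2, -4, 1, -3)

rank(A) = 4

Row reduction:
R2 <- R2 - (2/3)*R1:  [    0  -7/3   8/3   8/3 ]
R3 <- R3 - (1)*R1:  [ 0  0  6  3 ]
R4 <- R4 - (2/3)*R1:  [    0  -4/3  11/3  -7/3 ]
R4 <- R4 - (4/7)*R2:  [     0      0   15/7  -27/7 ]
R4 <- R4 - (5/14)*R3:  [      0       0       0  -69/14 ]
Row echelon form:
[ -3    -4   -4      -1 ]
[  0  -7/3  8/3     8/3 ]
[  0     0    6       3 ]
[  0     0    0  -69/14 ]
Nonzero rows / pivot columns: 4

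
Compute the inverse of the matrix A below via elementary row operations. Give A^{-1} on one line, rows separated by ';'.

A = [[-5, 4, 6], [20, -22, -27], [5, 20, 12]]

inverse = [23/15 2/5 2/15; -25/12 -1/2 -1/12; 17/6 2/3 1/6]

Gauss-Jordan on [A | I]:
R1 <- (1/-5)*R1:  [    1  -4/5  -6/5  |  -1/5     0     0 ]
R2 <- R2 - (20)*R1:  [  0  -6  -3  |   4   1   0 ]
R3 <- R3 - (5)*R1:  [  0  24  18  |   1   0   1 ]
R2 <- (1/-6)*R2:  [    0     1   1/2  |  -2/3  -1/6     0 ]
R1 <- R1 - (-4/5)*R2:  [      1       0    -4/5  |  -11/15   -2/15       0 ]
R3 <- R3 - (24)*R2:  [  0   0   6  |  17   4   1 ]
R3 <- (1/6)*R3:  [    0     0     1  |  17/6   2/3   1/6 ]
R1 <- R1 - (-4/5)*R3:  [     1      0      0  |  23/15    2/5   2/15 ]
R2 <- R2 - (1/2)*R3:  [      0       1       0  |  -25/12    -1/2   -1/12 ]
Right block of [I | A^{-1}] is the inverse:
[  23/15   2/5   2/15 ]
[ -25/12  -1/2  -1/12 ]
[   17/6   2/3    1/6 ]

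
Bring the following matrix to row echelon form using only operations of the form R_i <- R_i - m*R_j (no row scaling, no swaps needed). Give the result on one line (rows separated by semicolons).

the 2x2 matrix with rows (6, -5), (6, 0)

REF = [6 -5; 0 5]

Forward elimination:
R2 <- R2 - (1)*R1:  [ 0  5 ]
Row echelon form:
[ 6  -5 ]
[ 0   5 ]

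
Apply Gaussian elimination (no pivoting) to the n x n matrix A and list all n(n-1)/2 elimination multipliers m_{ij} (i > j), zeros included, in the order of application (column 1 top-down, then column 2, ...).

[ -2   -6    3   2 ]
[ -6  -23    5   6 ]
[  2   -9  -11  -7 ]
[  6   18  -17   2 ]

multipliers: 3, -1, -3, 3, 0, -2

Forward elimination:
R2 <- R2 - (3)*R1:  [  0  -5  -4   0 ]
R3 <- R3 - (-1)*R1:  [   0  -15   -8   -5 ]
R4 <- R4 - (-3)*R1:  [  0   0  -8   8 ]
R3 <- R3 - (3)*R2:  [  0   0   4  -5 ]
R4: entry in column 2 is already 0 -> m_{42} = 0 (no row operation needed)
R4 <- R4 - (-2)*R3:  [  0   0   0  -2 ]
Multipliers (in order of application): m_{21} = 3, m_{31} = -1, m_{41} = -3, m_{32} = 3, m_{42} = 0, m_{43} = -2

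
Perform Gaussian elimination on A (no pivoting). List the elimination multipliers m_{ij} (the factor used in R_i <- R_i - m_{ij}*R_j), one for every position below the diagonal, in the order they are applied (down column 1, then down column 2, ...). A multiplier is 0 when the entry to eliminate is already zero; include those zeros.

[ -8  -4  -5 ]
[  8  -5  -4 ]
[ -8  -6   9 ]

Forward elimination:
R2 <- R2 - (-1)*R1:  [  0  -9  -9 ]
R3 <- R3 - (1)*R1:  [  0  -2  14 ]
R3 <- R3 - (2/9)*R2:  [  0   0  16 ]
Multipliers (in order of application): m_{21} = -1, m_{31} = 1, m_{32} = 2/9

multipliers: -1, 1, 2/9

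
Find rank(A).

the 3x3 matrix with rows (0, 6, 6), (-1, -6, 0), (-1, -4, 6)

Row reduction:
R1 <-> R2   (pivot in column 1 was zero)
[ -1  -6  0 ]
[  0   6  6 ]
[ -1  -4  6 ]
R3 <- R3 - (1)*R1:  [ 0  2  6 ]
R3 <- R3 - (1/3)*R2:  [ 0  0  4 ]
Row echelon form:
[ -1  -6  0 ]
[  0   6  6 ]
[  0   0  4 ]
Nonzero rows / pivot columns: 3

rank(A) = 3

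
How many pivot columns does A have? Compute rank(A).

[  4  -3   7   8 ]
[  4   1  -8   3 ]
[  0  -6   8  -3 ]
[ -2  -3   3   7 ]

Row reduction:
R2 <- R2 - (1)*R1:  [   0    4  -15   -5 ]
R4 <- R4 - (-1/2)*R1:  [    0  -9/2  13/2    11 ]
R3 <- R3 - (-3/2)*R2:  [     0      0  -29/2  -21/2 ]
R4 <- R4 - (-9/8)*R2:  [     0      0  -83/8   43/8 ]
R4 <- R4 - (83/116)*R3:  [        0         0         0  1495/116 ]
Row echelon form:
[ 4  -3      7         8 ]
[ 0   4    -15        -5 ]
[ 0   0  -29/2     -21/2 ]
[ 0   0      0  1495/116 ]
Nonzero rows / pivot columns: 4

rank(A) = 4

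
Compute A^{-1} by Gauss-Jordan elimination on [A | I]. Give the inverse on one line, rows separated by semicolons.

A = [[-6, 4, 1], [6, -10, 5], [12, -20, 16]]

Gauss-Jordan on [A | I]:
R1 <- (1/-6)*R1:  [    1  -2/3  -1/6  |  -1/6     0     0 ]
R2 <- R2 - (6)*R1:  [  0  -6   6  |   1   1   0 ]
R3 <- R3 - (12)*R1:  [   0  -12   18  |    2    0    1 ]
R2 <- (1/-6)*R2:  [    0     1    -1  |  -1/6  -1/6     0 ]
R1 <- R1 - (-2/3)*R2:  [     1      0   -5/6  |  -5/18   -1/9      0 ]
R3 <- R3 - (-12)*R2:  [  0   0   6  |   0  -2   1 ]
R3 <- (1/6)*R3:  [    0     0     1  |     0  -1/3   1/6 ]
R1 <- R1 - (-5/6)*R3:  [     1      0      0  |  -5/18  -7/18   5/36 ]
R2 <- R2 - (-1)*R3:  [    0     1     0  |  -1/6  -1/2   1/6 ]
Right block of [I | A^{-1}] is the inverse:
[ -5/18  -7/18  5/36 ]
[  -1/6   -1/2   1/6 ]
[     0   -1/3   1/6 ]

inverse = [-5/18 -7/18 5/36; -1/6 -1/2 1/6; 0 -1/3 1/6]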